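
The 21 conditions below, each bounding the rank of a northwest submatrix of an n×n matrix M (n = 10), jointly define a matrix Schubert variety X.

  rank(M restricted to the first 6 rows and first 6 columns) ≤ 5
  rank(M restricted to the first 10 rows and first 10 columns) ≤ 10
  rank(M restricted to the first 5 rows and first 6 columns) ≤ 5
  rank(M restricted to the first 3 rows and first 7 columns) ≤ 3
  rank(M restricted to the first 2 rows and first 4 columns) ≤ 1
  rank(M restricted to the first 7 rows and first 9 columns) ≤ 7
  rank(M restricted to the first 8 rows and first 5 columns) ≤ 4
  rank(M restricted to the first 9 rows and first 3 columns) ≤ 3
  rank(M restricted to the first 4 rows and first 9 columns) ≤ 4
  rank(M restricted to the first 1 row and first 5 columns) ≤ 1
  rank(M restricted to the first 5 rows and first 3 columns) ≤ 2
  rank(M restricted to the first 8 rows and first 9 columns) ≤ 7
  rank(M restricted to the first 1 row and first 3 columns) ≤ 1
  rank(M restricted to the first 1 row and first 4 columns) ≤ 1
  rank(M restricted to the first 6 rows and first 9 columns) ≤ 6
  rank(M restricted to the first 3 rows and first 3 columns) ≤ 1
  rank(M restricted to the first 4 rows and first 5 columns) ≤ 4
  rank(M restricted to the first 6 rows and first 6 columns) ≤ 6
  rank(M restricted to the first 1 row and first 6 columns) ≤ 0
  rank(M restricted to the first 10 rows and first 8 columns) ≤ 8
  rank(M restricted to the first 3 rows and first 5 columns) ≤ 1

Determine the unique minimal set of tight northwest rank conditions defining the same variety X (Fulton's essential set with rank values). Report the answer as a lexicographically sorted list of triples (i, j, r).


Computing R[i][j] = min implied NW-rank bound (n=10, 21 conditions):

  R[1]: 0 0 0 0 0 0 1 1 1 1
  R[2]: 1 1 1 1 1 1 2 2 2 2
  R[3]: 1 1 1 1 1 2 3 3 3 3
  R[4]: 1 2 2 2 2 3 4 4 4 4
  R[5]: 1 2 2 3 3 4 5 5 5 5
  R[6]: 1 2 3 4 4 5 6 6 6 6
  R[7]: 1 2 3 4 4 5 6 7 7 7
  R[8]: 1 2 3 4 4 5 6 7 7 8
  R[9]: 1 2 3 4 5 6 7 8 8 9
  R[10]: 1 2 3 4 5 6 7 8 9 10

giving w = (7, 1, 6, 2, 4, 3, 8, 10, 5, 9) via Δ²R.

Rothe diagram D(w) (14 cells), 5 SE-corners (essential conditions):

[(1, 6, 0), (3, 5, 1), (5, 3, 2), (8, 5, 4), (8, 9, 7)]


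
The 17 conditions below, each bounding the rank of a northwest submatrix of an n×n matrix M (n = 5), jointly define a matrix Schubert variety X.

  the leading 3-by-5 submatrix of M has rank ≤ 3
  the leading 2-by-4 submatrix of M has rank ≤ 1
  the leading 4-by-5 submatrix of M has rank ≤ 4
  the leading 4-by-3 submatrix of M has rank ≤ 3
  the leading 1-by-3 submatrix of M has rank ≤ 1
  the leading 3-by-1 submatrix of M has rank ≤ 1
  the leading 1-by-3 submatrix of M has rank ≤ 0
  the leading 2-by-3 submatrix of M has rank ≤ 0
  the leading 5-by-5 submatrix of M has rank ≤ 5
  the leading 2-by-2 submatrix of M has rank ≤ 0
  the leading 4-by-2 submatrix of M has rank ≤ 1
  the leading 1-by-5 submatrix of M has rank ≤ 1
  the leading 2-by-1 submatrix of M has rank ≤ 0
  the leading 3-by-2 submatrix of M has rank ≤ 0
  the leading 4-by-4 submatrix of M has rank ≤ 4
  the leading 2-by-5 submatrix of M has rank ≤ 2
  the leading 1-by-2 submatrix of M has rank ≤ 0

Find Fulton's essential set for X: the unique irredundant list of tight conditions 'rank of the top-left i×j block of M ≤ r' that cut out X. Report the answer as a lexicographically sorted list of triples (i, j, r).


Propagating the 17 rank bounds to every northwest block:

  0 | 0 | 0 | 1 | 1
  0 | 0 | 0 | 1 | 2
  0 | 0 | 1 | 2 | 3
  1 | 1 | 2 | 3 | 4
  1 | 2 | 3 | 4 | 5

second differences of R give the permutation w = (4, 5, 3, 1, 2).

Fulton essential set (2 of the 8 Rothe cells):

[(2, 3, 0), (3, 2, 0)]


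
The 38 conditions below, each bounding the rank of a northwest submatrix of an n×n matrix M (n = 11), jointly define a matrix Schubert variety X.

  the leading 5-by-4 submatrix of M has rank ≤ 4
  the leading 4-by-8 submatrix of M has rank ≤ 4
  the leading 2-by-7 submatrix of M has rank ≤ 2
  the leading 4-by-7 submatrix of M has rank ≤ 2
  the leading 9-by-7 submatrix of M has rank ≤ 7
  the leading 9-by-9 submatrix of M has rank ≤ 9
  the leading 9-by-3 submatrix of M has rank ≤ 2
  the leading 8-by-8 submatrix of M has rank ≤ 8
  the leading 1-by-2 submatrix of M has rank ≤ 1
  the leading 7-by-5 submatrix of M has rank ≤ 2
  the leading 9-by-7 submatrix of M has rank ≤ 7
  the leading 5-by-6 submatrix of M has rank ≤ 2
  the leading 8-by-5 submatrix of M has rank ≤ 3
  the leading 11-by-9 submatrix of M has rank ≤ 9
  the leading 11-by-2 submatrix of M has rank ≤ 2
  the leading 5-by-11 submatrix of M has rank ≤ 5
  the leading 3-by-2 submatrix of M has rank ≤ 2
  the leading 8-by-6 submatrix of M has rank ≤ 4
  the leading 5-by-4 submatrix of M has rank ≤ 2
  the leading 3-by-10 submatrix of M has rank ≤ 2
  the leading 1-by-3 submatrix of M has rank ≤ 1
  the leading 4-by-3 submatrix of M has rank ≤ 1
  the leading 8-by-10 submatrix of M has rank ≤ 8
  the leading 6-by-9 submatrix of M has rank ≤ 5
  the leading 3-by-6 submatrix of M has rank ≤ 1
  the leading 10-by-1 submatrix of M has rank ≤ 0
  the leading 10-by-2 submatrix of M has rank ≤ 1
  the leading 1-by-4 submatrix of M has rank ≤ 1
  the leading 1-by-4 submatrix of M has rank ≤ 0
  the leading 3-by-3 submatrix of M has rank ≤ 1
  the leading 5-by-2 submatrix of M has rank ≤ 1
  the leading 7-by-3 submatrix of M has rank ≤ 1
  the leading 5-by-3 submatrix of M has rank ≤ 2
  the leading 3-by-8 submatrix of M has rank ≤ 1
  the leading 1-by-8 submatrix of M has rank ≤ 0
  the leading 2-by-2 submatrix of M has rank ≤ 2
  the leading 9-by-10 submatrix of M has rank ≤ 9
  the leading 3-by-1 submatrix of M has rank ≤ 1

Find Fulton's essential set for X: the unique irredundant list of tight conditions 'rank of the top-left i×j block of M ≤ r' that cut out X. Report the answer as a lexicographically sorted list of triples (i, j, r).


Propagating the 38 rank bounds to every northwest block:

  i=1: 0 0 0 0 0 0 0 0 1 1 1
  i=2: 0 1 1 1 1 1 1 1 2 2 2
  i=3: 0 1 1 1 1 1 1 1 2 2 3
  i=4: 0 1 1 2 2 2 2 2 3 3 4
  i=5: 0 1 1 2 2 2 3 3 4 4 5
  i=6: 0 1 1 2 2 3 4 4 5 5 6
  i=7: 0 1 1 2 2 3 4 5 6 6 7
  i=8: 0 1 2 3 3 4 5 6 7 7 8
  i=9: 0 1 2 3 4 5 6 7 8 8 9
  i=10: 0 1 2 3 4 5 6 7 8 9 10
  i=11: 1 2 3 4 5 6 7 8 9 10 11

giving w = (9, 2, 11, 4, 7, 6, 8, 3, 5, 10, 1) via Δ²R.

D(w) has 32 cells with 7 SE-corners; essential set:

[(1, 8, 0), (3, 8, 1), (3, 10, 2), (5, 6, 2), (7, 3, 1), (7, 5, 2), (10, 1, 0)]


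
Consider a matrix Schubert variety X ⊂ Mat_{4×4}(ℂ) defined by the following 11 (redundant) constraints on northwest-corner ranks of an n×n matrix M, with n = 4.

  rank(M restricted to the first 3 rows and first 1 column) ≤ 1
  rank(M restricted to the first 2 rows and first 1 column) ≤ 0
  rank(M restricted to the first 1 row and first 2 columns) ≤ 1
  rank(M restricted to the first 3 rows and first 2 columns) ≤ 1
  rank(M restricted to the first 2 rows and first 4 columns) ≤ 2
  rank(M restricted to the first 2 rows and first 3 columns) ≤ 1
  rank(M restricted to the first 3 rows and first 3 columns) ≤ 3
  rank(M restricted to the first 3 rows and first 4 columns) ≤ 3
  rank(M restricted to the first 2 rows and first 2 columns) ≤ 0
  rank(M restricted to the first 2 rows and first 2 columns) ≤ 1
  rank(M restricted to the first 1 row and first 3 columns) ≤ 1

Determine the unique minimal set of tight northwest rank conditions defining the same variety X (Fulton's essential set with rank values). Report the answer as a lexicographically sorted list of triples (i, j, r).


Propagating the 11 rank bounds to every northwest block:

  R[1]: 0 0 1 1
  R[2]: 0 0 1 2
  R[3]: 1 1 2 3
  R[4]: 1 2 3 4

second differences of R give the permutation w = (3, 4, 1, 2).

Rothe diagram D(w) (4 cells), 1 SE-corner (essential condition):

[(2, 2, 0)]


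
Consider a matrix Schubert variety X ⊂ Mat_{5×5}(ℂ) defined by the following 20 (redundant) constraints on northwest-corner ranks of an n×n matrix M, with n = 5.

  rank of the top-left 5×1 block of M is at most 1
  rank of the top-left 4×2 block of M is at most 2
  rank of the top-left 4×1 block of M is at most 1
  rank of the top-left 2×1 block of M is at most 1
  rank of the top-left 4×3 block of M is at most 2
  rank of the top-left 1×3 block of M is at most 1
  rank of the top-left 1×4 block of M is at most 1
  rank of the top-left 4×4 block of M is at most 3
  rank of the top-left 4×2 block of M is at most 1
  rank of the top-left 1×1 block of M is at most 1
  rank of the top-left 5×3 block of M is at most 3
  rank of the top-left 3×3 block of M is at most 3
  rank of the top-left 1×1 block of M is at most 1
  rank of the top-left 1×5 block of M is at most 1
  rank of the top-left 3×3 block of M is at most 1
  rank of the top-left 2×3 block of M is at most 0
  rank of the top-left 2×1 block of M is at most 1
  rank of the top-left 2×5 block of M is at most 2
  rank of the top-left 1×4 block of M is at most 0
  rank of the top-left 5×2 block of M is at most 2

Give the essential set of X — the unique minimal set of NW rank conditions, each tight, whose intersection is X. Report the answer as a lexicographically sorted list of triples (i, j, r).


Propagating the 20 rank bounds to every northwest block:

  i=1: 0, 0, 0, 0, 1
  i=2: 0, 0, 0, 1, 2
  i=3: 1, 1, 1, 2, 3
  i=4: 1, 1, 2, 3, 4
  i=5: 1, 2, 3, 4, 5

second differences of R give the permutation w = (5, 4, 1, 3, 2).

3 SE-corners of the 8-cell Rothe diagram give Ess(w):

[(1, 4, 0), (2, 3, 0), (4, 2, 1)]


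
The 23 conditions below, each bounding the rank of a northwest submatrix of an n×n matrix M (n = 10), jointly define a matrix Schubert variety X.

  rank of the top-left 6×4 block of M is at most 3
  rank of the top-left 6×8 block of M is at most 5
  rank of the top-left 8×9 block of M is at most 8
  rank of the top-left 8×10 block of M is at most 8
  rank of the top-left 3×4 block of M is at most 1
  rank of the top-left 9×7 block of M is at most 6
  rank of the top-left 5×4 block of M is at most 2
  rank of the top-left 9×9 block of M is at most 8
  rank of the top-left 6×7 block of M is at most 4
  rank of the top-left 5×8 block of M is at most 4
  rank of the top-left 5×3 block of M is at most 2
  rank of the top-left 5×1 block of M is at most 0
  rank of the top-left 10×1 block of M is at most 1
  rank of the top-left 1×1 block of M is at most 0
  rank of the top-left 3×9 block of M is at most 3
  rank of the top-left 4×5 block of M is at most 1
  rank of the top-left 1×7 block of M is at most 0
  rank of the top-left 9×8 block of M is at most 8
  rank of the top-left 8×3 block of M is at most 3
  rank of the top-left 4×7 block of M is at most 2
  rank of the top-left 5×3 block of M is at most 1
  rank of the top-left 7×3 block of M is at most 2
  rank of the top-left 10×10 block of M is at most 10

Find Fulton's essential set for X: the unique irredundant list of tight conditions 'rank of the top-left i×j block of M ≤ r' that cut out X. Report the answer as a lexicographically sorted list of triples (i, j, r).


Propagating the 23 rank bounds to every northwest block:

  0 0 0 0 0 0 0 1 1 1
  0 1 1 1 1 1 1 2 2 2
  0 1 1 1 1 2 2 3 3 3
  0 1 1 1 1 2 2 3 4 4
  0 1 1 2 2 3 3 4 5 5
  1 2 2 3 3 4 4 5 6 6
  1 2 2 3 4 5 5 6 7 7
  1 2 3 4 5 6 6 7 8 8
  1 2 3 4 5 6 6 7 8 9
  1 2 3 4 5 6 7 8 9 10

the unique w with this rank table is (8, 2, 6, 9, 4, 1, 5, 3, 10, 7).

D(w) has 21 cells with 7 SE-corners; essential set:

[(1, 7, 0), (4, 5, 1), (4, 7, 2), (5, 1, 0), (5, 3, 1), (7, 3, 2), (9, 7, 6)]


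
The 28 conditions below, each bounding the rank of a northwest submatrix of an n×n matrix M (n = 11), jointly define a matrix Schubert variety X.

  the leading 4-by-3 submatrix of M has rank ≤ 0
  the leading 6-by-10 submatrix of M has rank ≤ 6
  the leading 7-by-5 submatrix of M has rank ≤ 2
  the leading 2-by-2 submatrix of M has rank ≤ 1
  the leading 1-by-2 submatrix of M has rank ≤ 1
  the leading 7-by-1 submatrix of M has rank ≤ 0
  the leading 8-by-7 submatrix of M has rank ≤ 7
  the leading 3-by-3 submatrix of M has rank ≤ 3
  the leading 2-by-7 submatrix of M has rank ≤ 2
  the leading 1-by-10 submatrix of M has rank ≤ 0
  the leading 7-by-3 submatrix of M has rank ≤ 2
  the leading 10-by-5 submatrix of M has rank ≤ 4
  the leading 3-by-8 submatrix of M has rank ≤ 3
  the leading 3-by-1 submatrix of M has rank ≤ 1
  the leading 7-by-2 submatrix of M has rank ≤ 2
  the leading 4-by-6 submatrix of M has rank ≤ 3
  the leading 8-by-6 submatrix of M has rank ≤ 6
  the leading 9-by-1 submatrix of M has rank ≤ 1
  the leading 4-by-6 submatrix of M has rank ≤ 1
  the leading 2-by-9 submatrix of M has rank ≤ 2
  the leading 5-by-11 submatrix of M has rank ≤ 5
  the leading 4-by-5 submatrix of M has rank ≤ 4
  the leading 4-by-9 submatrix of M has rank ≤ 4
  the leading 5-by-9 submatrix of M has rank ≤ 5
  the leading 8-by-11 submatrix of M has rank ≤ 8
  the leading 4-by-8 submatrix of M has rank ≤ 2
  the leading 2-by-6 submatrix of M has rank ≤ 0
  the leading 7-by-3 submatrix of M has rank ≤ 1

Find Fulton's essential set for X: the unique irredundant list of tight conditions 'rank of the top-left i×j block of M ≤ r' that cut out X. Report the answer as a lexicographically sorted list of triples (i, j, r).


Computing R[i][j] = min implied NW-rank bound (n=11, 28 conditions):

  row 1: 0, 0, 0, 0, 0, 0, 0, 0, 0, 0, 1
  row 2: 0, 0, 0, 0, 0, 0, 1, 1, 1, 1, 2
  row 3: 0, 0, 0, 1, 1, 1, 2, 2, 2, 2, 3
  row 4: 0, 0, 0, 1, 1, 1, 2, 2, 3, 3, 4
  row 5: 0, 1, 1, 2, 2, 2, 3, 3, 4, 4, 5
  row 6: 0, 1, 1, 2, 2, 3, 4, 4, 5, 5, 6
  row 7: 0, 1, 1, 2, 2, 3, 4, 5, 6, 6, 7
  row 8: 1, 2, 2, 3, 3, 4, 5, 6, 7, 7, 8
  row 9: 1, 2, 3, 4, 4, 5, 6, 7, 8, 8, 9
  row 10: 1, 2, 3, 4, 4, 5, 6, 7, 8, 9, 10
  row 11: 1, 2, 3, 4, 5, 6, 7, 8, 9, 10, 11

the unique w with this rank table is (11, 7, 4, 9, 2, 6, 8, 1, 3, 10, 5).

D(w) has 33 cells with 9 SE-corners; essential set:

[(1, 10, 0), (2, 6, 0), (4, 3, 0), (4, 6, 1), (4, 8, 2), (7, 1, 0), (7, 3, 1), (7, 5, 2), (10, 5, 4)]


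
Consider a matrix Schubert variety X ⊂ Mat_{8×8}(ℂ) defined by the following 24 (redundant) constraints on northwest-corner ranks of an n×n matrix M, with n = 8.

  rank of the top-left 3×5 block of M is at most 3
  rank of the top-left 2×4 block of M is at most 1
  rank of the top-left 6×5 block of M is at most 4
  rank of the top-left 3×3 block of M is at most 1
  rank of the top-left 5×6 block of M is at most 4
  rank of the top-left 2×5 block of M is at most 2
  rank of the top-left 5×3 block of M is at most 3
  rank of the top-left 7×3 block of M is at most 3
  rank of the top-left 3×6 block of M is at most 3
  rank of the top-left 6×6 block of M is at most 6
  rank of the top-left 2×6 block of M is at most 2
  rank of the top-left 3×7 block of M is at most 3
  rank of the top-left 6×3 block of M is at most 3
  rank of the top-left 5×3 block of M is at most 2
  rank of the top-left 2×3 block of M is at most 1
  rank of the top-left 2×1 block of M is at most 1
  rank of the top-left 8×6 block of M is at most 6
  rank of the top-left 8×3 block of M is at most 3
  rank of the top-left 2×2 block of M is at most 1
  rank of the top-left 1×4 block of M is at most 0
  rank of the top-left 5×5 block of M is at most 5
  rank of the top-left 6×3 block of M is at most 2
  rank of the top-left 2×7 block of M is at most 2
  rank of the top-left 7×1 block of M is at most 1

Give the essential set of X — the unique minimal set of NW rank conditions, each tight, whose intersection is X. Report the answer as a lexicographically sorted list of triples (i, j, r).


Propagating the 24 rank bounds to every northwest block:

  0 | 0 | 0 | 0 | 1 | 1 | 1 | 1
  1 | 1 | 1 | 1 | 2 | 2 | 2 | 2
  1 | 1 | 1 | 2 | 3 | 3 | 3 | 3
  1 | 2 | 2 | 3 | 4 | 4 | 4 | 4
  1 | 2 | 2 | 3 | 4 | 4 | 5 | 5
  1 | 2 | 2 | 3 | 4 | 5 | 6 | 6
  1 | 2 | 3 | 4 | 5 | 6 | 7 | 7
  1 | 2 | 3 | 4 | 5 | 6 | 7 | 8

giving w = (5, 1, 4, 2, 7, 6, 3, 8) via Δ²R.

Rothe diagram D(w) (9 cells), 4 SE-corners (essential conditions):

[(1, 4, 0), (3, 3, 1), (5, 6, 4), (6, 3, 2)]


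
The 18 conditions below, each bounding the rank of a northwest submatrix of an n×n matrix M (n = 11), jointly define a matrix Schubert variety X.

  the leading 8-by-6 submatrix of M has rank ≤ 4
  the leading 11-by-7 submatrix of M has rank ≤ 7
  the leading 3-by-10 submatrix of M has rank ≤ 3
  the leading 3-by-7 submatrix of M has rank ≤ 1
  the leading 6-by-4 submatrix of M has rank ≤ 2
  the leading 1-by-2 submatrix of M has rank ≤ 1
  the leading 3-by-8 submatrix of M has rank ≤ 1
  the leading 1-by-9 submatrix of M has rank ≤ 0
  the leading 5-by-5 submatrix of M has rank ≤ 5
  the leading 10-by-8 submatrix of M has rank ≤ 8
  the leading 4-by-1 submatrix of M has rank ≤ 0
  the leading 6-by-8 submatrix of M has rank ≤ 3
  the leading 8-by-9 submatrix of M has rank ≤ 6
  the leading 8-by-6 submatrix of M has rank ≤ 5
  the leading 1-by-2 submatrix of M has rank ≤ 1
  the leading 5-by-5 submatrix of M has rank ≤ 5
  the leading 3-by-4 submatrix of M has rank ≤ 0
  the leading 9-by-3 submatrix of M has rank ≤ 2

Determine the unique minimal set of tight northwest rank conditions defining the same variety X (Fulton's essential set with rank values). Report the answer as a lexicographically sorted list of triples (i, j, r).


Computing R[i][j] = min implied NW-rank bound (n=11, 18 conditions):

  0, 0, 0, 0, 0, 0, 0, 0, 0, 1, 1
  0, 0, 0, 0, 1, 1, 1, 1, 1, 2, 2
  0, 0, 0, 0, 1, 1, 1, 1, 2, 3, 3
  0, 1, 1, 1, 2, 2, 2, 2, 3, 4, 4
  1, 2, 2, 2, 3, 3, 3, 3, 4, 5, 5
  1, 2, 2, 2, 3, 3, 3, 3, 4, 5, 6
  1, 2, 2, 3, 4, 4, 4, 4, 5, 6, 7
  1, 2, 2, 3, 4, 4, 5, 5, 6, 7, 8
  1, 2, 2, 3, 4, 5, 6, 6, 7, 8, 9
  1, 2, 3, 4, 5, 6, 7, 7, 8, 9, 10
  1, 2, 3, 4, 5, 6, 7, 8, 9, 10, 11

the unique w with this rank table is (10, 5, 9, 2, 1, 11, 4, 7, 6, 3, 8).

Rothe diagram D(w) (30 cells), 8 SE-corners (essential conditions):

[(1, 9, 0), (3, 4, 0), (3, 8, 1), (4, 1, 0), (6, 4, 2), (6, 8, 3), (8, 6, 4), (9, 3, 2)]


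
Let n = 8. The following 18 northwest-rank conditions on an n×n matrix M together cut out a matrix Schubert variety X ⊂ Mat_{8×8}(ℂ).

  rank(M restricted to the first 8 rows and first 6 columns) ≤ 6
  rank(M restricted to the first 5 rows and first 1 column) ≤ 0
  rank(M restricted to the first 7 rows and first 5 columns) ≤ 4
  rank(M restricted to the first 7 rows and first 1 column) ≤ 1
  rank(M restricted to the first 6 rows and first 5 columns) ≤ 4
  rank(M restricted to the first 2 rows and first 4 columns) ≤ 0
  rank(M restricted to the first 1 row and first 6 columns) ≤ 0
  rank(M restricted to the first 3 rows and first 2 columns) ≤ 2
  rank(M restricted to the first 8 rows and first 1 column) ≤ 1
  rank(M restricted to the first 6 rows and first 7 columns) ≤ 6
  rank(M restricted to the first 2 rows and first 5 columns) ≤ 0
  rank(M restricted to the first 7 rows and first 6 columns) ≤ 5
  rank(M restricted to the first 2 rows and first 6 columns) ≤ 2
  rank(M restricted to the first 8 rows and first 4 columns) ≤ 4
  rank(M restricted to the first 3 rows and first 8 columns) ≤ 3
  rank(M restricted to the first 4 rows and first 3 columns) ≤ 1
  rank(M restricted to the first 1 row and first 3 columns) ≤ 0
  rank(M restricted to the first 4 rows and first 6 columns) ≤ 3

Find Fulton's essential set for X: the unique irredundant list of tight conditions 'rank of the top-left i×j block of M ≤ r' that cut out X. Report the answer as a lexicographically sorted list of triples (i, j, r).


The tightest implied rank at each (i,j), from the 18 conditions:

  i=1: 0, 0, 0, 0, 0, 0, 1, 1
  i=2: 0, 0, 0, 0, 0, 1, 2, 2
  i=3: 0, 1, 1, 1, 1, 2, 3, 3
  i=4: 0, 1, 1, 2, 2, 3, 4, 4
  i=5: 0, 1, 2, 3, 3, 4, 5, 5
  i=6: 1, 2, 3, 4, 4, 5, 6, 6
  i=7: 1, 2, 3, 4, 4, 5, 6, 7
  i=8: 1, 2, 3, 4, 5, 6, 7, 8

second differences of R give the permutation w = (7, 6, 2, 4, 3, 1, 8, 5).

|D(w)|=16, |Ess(w)|=5:

[(1, 6, 0), (2, 5, 0), (4, 3, 1), (5, 1, 0), (7, 5, 4)]


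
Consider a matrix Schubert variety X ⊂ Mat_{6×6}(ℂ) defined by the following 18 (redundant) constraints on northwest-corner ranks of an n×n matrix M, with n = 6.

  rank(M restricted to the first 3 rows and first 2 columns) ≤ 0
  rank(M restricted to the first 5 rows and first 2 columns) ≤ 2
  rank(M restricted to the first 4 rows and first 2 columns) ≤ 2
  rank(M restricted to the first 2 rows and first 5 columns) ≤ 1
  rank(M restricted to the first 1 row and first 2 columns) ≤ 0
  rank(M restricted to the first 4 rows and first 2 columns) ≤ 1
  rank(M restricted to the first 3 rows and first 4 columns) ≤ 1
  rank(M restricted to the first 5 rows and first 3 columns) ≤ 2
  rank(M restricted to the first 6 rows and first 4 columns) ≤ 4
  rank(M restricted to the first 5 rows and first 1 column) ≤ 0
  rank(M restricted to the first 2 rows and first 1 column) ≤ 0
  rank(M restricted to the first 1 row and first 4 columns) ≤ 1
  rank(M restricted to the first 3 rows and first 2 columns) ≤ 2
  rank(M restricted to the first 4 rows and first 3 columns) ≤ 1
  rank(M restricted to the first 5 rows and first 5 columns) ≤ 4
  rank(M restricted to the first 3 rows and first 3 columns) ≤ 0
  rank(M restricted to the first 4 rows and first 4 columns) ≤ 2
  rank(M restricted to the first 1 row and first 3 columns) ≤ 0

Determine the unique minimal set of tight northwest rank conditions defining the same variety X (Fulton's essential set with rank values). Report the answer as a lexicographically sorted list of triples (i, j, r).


Propagating the 18 rank bounds to every northwest block:

  row 1: 0  0  0  1  1  1
  row 2: 0  0  0  1  1  2
  row 3: 0  0  0  1  2  3
  row 4: 0  1  1  2  3  4
  row 5: 0  1  2  3  4  5
  row 6: 1  2  3  4  5  6

second differences of R give the permutation w = (4, 6, 5, 2, 3, 1).

ℓ(w)=12; the 3 essential cells (i,j,r):

[(2, 5, 1), (3, 3, 0), (5, 1, 0)]


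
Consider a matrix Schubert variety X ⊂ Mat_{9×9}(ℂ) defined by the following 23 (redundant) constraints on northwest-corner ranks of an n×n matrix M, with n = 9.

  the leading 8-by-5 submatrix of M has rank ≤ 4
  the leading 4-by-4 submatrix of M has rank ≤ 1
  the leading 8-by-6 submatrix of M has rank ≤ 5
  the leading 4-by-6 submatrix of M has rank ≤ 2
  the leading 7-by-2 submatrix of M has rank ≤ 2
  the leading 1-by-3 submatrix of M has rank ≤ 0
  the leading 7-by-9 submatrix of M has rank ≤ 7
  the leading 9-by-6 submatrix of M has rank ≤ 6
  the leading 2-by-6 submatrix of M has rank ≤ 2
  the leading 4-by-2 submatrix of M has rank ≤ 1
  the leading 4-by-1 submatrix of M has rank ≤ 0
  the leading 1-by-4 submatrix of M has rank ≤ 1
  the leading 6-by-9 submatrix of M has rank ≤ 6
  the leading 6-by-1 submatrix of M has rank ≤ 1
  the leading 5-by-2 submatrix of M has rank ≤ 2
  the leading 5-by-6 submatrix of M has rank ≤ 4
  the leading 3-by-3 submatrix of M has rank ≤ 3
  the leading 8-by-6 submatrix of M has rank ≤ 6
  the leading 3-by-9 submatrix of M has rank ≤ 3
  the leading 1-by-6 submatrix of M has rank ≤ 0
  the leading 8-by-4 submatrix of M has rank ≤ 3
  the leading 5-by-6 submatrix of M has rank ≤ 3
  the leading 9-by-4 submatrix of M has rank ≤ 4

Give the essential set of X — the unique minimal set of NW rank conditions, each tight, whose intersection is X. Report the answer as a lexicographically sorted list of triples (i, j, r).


Rank table r_w(9×9) implied by the 23 constraints:

  0, 0, 0, 0, 0, 0, 1, 1, 1
  0, 1, 1, 1, 1, 1, 2, 2, 2
  0, 1, 1, 1, 2, 2, 3, 3, 3
  0, 1, 1, 1, 2, 2, 3, 4, 4
  1, 2, 2, 2, 3, 3, 4, 5, 5
  1, 2, 3, 3, 4, 4, 5, 6, 6
  1, 2, 3, 3, 4, 5, 6, 7, 7
  1, 2, 3, 3, 4, 5, 6, 7, 8
  1, 2, 3, 4, 5, 6, 7, 8, 9

hence w(1..9) = (7, 2, 5, 8, 1, 3, 6, 9, 4).

|D(w)|=16, |Ess(w)|=5:

[(1, 6, 0), (4, 1, 0), (4, 4, 1), (4, 6, 2), (8, 4, 3)]


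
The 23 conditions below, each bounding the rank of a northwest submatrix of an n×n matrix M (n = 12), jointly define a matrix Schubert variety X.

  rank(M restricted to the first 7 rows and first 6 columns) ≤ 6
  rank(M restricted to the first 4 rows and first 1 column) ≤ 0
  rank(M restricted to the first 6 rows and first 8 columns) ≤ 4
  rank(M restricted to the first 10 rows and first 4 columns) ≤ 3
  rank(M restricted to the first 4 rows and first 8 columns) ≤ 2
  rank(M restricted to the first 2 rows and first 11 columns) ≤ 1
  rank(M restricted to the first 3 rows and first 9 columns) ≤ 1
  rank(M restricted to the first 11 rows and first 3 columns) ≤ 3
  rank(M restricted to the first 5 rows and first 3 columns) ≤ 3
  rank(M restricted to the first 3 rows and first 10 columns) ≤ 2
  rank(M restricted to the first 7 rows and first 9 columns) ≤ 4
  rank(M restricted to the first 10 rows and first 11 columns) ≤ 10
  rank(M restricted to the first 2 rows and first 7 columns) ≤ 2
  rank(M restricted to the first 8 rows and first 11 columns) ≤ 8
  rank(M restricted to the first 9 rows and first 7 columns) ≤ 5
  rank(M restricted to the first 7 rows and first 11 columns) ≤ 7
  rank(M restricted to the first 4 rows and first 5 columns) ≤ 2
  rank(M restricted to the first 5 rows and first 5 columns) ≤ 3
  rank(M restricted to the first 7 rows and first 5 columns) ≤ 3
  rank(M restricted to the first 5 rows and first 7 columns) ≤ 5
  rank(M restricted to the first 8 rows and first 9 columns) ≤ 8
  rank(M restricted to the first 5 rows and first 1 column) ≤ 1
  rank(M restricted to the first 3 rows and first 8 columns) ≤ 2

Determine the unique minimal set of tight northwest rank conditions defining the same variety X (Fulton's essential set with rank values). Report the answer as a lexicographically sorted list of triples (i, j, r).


Recovering R(i,j) via the rank-extension bound from the 23 conditions:

  i=1: 0  1  1  1  1  1  1  1  1  1  1  1
  i=2: 0  1  1  1  1  1  1  1  1  1  1  2
  i=3: 0  1  1  1  1  1  1  1  1  2  2  3
  i=4: 0  1  2  2  2  2  2  2  2  3  3  4
  i=5: 1  2  3  3  3  3  3  3  3  4  4  5
  i=6: 1  2  3  3  3  4  4  4  4  5  5  6
  i=7: 1  2  3  3  3  4  4  4  4  5  6  7
  i=8: 1  2  3  3  4  5  5  5  5  6  7  8
  i=9: 1  2  3  3  4  5  5  6  6  7  8  9
  i=10: 1  2  3  3  4  5  6  7  7  8  9  10
  i=11: 1  2  3  4  5  6  7  8  8  9  10  11
  i=12: 1  2  3  4  5  6  7  8  9  10  11  12

hence w(1..12) = (2, 12, 10, 3, 1, 6, 11, 5, 8, 7, 4, 9).

7 SE-corners of the 31-cell Rothe diagram give Ess(w):

[(2, 11, 1), (3, 9, 1), (4, 1, 0), (7, 5, 3), (7, 9, 4), (9, 7, 5), (10, 4, 3)]


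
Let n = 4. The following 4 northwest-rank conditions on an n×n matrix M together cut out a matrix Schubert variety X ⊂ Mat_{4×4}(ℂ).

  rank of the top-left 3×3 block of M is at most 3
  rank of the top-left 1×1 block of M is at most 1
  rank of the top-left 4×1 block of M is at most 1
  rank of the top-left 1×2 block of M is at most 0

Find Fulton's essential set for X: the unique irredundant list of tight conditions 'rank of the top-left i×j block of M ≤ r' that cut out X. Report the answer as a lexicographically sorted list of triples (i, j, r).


Propagating the 4 rank bounds to every northwest block:

  row 1: 0 | 0 | 1 | 1
  row 2: 1 | 1 | 2 | 2
  row 3: 1 | 2 | 3 | 3
  row 4: 1 | 2 | 3 | 4

so w = (3, 1, 2, 4).

D(w) has 2 cells with 1 SE-corner; essential set:

[(1, 2, 0)]


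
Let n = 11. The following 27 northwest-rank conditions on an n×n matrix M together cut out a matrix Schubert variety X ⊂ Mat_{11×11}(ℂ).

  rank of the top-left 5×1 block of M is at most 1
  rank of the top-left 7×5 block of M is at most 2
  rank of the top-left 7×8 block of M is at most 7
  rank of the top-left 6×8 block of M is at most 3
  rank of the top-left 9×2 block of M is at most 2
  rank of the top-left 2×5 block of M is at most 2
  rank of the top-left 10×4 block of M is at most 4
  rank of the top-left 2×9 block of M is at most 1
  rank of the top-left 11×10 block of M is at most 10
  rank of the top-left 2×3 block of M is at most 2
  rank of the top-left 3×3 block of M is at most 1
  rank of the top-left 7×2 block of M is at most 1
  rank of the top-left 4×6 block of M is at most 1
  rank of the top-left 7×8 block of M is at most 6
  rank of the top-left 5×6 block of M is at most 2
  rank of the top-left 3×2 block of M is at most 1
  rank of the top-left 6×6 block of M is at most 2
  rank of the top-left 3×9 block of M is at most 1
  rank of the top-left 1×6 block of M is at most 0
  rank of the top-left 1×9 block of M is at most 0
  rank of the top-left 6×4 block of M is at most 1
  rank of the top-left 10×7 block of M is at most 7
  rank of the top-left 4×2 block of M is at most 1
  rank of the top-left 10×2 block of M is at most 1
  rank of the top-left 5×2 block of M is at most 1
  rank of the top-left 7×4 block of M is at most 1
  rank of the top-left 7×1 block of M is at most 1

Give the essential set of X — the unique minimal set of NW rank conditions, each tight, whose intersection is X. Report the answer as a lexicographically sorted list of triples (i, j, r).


The tightest implied rank at each (i,j), from the 27 conditions:

  R[1]: 0  0  0  0  0  0  0  0  0  1  1
  R[2]: 1  1  1  1  1  1  1  1  1  2  2
  R[3]: 1  1  1  1  1  1  1  1  1  2  3
  R[4]: 1  1  1  1  1  1  2  2  2  3  4
  R[5]: 1  1  1  1  2  2  3  3  3  4  5
  R[6]: 1  1  1  1  2  2  3  3  4  5  6
  R[7]: 1  1  1  1  2  3  4  4  5  6  7
  R[8]: 1  1  2  2  3  4  5  5  6  7  8
  R[9]: 1  1  2  3  4  5  6  6  7  8  9
  R[10]: 1  1  2  3  4  5  6  7  8  9  10
  R[11]: 1  2  3  4  5  6  7  8  9  10  11

reading off 1-entries of Δ²R: w = (10, 1, 11, 7, 5, 9, 6, 3, 4, 8, 2).

Rothe diagram D(w) (36 cells), 7 SE-corners (essential conditions):

[(1, 9, 0), (3, 9, 1), (4, 6, 1), (6, 6, 2), (6, 8, 3), (7, 4, 1), (10, 2, 1)]


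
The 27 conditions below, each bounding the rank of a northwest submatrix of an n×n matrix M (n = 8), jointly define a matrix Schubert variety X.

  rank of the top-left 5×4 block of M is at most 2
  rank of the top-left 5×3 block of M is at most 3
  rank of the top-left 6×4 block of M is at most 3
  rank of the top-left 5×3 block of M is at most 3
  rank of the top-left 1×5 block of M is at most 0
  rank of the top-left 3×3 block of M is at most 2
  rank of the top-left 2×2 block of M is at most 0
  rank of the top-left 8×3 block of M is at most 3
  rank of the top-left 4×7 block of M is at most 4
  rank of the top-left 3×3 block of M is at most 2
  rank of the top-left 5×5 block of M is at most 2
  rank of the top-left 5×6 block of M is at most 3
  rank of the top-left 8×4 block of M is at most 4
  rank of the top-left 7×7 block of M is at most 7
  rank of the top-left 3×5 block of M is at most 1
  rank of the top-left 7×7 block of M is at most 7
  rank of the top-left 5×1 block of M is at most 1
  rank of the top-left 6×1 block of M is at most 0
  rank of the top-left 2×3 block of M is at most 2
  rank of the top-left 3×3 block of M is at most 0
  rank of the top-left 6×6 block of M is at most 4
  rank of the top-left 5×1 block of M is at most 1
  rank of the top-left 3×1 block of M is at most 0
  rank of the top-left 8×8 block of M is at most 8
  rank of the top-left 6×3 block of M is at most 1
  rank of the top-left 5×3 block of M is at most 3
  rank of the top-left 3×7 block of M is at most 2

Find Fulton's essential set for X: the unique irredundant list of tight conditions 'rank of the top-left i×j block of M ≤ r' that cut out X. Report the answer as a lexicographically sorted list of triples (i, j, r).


Reconstructing r_w from the 27 given conditions:

  R[1]: 0 0 0 0 0 1 1 1
  R[2]: 0 0 0 1 1 2 2 2
  R[3]: 0 0 0 1 1 2 2 3
  R[4]: 0 1 1 2 2 3 3 4
  R[5]: 0 1 1 2 2 3 4 5
  R[6]: 0 1 1 2 3 4 5 6
  R[7]: 1 2 2 3 4 5 6 7
  R[8]: 1 2 3 4 5 6 7 8

giving w = (6, 4, 8, 2, 7, 5, 1, 3) via Δ²R.

7 SE-corners of the 19-cell Rothe diagram give Ess(w):

[(1, 5, 0), (3, 3, 0), (3, 5, 1), (3, 7, 2), (5, 5, 2), (6, 1, 0), (6, 3, 1)]


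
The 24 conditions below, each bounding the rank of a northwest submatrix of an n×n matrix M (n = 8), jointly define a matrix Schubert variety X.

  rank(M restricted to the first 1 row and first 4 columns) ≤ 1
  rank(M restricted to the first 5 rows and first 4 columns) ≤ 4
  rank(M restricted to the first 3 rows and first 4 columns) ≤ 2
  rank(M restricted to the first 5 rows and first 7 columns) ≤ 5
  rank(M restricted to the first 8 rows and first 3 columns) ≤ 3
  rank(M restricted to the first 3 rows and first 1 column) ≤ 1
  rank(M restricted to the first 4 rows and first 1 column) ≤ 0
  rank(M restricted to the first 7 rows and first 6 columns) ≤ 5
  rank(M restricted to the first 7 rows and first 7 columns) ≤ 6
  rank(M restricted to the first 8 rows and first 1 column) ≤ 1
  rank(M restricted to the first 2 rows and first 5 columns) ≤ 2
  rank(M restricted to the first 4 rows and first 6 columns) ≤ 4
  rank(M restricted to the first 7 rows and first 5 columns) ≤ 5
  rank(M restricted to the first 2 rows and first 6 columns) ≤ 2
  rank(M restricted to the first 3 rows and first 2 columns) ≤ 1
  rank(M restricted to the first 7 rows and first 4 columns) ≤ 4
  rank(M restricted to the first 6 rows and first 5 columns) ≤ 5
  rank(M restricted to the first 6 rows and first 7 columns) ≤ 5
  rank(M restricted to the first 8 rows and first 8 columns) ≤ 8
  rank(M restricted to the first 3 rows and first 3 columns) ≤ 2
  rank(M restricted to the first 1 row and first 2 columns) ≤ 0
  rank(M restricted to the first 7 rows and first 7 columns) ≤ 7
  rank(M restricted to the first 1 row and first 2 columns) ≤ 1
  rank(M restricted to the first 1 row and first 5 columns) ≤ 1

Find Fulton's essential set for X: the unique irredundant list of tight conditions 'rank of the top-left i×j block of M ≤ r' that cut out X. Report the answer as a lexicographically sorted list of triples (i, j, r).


Propagating the 24 rank bounds to every northwest block:

  row 1: 0 | 0 | 1 | 1 | 1 | 1 | 1 | 1
  row 2: 0 | 1 | 2 | 2 | 2 | 2 | 2 | 2
  row 3: 0 | 1 | 2 | 2 | 3 | 3 | 3 | 3
  row 4: 0 | 1 | 2 | 3 | 4 | 4 | 4 | 4
  row 5: 1 | 2 | 3 | 4 | 5 | 5 | 5 | 5
  row 6: 1 | 2 | 3 | 4 | 5 | 5 | 5 | 6
  row 7: 1 | 2 | 3 | 4 | 5 | 5 | 6 | 7
  row 8: 1 | 2 | 3 | 4 | 5 | 6 | 7 | 8

hence w(1..8) = (3, 2, 5, 4, 1, 8, 7, 6).

ℓ(w)=9; the 5 essential cells (i,j,r):

[(1, 2, 0), (3, 4, 2), (4, 1, 0), (6, 7, 5), (7, 6, 5)]


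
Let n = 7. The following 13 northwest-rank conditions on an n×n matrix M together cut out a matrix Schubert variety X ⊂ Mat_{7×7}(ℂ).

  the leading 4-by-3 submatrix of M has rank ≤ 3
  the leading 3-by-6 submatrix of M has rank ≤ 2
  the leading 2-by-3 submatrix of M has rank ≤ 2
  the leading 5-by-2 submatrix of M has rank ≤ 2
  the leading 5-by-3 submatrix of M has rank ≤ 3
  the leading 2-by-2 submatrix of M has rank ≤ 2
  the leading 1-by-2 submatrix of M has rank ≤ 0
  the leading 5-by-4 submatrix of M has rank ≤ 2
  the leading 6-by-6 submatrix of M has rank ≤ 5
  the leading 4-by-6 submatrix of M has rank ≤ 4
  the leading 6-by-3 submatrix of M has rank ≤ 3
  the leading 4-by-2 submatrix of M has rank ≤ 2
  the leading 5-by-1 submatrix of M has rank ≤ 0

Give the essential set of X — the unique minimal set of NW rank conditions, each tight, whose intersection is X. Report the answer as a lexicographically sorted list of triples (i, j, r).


Propagating the 13 rank bounds to every northwest block:

  row 1: 0  0  1  1  1  1  1
  row 2: 0  1  2  2  2  2  2
  row 3: 0  1  2  2  2  2  3
  row 4: 0  1  2  2  3  3  4
  row 5: 0  1  2  2  3  4  5
  row 6: 1  2  3  3  4  5  6
  row 7: 1  2  3  4  5  6  7

giving w = (3, 2, 7, 5, 6, 1, 4) via Δ²R.

D(w) has 11 cells with 4 SE-corners; essential set:

[(1, 2, 0), (3, 6, 2), (5, 1, 0), (5, 4, 2)]


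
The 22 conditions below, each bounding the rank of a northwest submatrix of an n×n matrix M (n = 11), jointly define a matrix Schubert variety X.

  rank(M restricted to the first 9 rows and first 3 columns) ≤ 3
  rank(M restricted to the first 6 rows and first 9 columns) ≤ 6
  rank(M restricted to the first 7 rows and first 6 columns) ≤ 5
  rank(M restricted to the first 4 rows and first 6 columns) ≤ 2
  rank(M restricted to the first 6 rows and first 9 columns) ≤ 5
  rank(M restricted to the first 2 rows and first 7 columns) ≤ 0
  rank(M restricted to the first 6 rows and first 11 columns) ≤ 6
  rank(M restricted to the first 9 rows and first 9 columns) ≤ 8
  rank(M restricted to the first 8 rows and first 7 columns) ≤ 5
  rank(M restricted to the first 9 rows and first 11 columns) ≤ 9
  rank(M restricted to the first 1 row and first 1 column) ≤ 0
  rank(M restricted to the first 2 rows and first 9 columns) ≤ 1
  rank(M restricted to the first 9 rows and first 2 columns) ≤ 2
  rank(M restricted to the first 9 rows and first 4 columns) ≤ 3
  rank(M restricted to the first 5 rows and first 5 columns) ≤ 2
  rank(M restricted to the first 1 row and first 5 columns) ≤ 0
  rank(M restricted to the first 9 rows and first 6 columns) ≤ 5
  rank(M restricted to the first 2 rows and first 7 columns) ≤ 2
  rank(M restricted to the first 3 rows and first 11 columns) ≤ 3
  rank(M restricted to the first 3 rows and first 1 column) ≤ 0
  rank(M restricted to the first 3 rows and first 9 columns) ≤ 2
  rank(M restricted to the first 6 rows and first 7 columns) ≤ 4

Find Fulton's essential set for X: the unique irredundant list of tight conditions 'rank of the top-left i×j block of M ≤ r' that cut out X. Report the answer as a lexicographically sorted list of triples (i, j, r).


Reconstructing r_w from the 22 given conditions:

  0 0 0 0 0 0 0 1 1 1 1
  0 0 0 0 0 0 0 1 1 2 2
  0 1 1 1 1 1 1 2 2 3 3
  1 2 2 2 2 2 2 3 3 4 4
  1 2 2 2 2 3 3 4 4 5 5
  1 2 3 3 3 4 4 5 5 6 6
  1 2 3 3 4 5 5 6 6 7 7
  1 2 3 3 4 5 5 6 7 8 8
  1 2 3 3 4 5 6 7 8 9 9
  1 2 3 4 5 6 7 8 9 10 10
  1 2 3 4 5 6 7 8 9 10 11

second differences of R give the permutation w = (8, 10, 2, 1, 6, 3, 5, 9, 7, 4, 11).

6 SE-corners of the 23-cell Rothe diagram give Ess(w):

[(2, 7, 0), (2, 9, 1), (3, 1, 0), (5, 5, 2), (8, 7, 5), (9, 4, 3)]


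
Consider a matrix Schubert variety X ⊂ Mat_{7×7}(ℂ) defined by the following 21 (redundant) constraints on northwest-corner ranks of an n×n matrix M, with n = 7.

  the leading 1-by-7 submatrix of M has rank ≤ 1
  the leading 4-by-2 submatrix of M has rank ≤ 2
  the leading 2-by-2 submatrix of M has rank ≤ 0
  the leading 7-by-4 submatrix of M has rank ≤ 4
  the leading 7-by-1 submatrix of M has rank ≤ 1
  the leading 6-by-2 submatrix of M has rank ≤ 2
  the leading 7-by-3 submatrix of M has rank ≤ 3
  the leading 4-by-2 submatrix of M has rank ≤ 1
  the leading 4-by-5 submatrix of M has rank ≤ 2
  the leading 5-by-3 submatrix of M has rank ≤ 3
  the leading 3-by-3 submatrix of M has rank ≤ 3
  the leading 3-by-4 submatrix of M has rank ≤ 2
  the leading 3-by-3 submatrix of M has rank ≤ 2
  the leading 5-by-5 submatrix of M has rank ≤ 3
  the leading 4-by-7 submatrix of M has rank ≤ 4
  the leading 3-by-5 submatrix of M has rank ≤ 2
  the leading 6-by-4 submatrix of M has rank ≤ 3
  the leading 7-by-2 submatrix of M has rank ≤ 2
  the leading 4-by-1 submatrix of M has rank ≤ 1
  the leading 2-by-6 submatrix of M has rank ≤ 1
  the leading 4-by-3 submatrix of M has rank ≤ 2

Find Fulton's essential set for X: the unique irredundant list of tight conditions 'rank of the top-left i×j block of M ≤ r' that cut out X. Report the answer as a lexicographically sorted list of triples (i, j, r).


The tightest implied rank at each (i,j), from the 21 conditions:

  i=1: 0 | 0 | 1 | 1 | 1 | 1 | 1
  i=2: 0 | 0 | 1 | 1 | 1 | 1 | 2
  i=3: 1 | 1 | 2 | 2 | 2 | 2 | 3
  i=4: 1 | 1 | 2 | 2 | 2 | 3 | 4
  i=5: 1 | 2 | 3 | 3 | 3 | 4 | 5
  i=6: 1 | 2 | 3 | 3 | 4 | 5 | 6
  i=7: 1 | 2 | 3 | 4 | 5 | 6 | 7

second differences of R give the permutation w = (3, 7, 1, 6, 2, 5, 4).

5 SE-corners of the 11-cell Rothe diagram give Ess(w):

[(2, 2, 0), (2, 6, 1), (4, 2, 1), (4, 5, 2), (6, 4, 3)]
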